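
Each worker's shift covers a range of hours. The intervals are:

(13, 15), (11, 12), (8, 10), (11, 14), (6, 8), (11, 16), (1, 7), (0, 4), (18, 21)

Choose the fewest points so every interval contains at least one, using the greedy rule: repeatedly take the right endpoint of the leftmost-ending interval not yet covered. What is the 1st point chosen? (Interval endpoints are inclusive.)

4

Process intervals by earliest right end; each time one isn't hit yet, stab at its right endpoint.
Sorted: [0,4] [1,7] [6,8] [8,10] [11,12] [11,14] [13,15] [11,16] [18,21]
{[0,4],[1,7]} hit by 4; {[6,8],[8,10]} hit by 8; {[11,12],[11,14]} hit by 12; {[13,15],[11,16]} hit by 15; {[18,21]} hit by 21.
Points: 4, 8, 12, 15, 21 (5 total).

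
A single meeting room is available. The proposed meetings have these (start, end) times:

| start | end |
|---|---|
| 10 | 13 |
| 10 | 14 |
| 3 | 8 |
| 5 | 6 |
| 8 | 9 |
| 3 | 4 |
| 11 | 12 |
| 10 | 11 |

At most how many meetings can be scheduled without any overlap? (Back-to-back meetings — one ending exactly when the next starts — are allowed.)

Greedy by earliest finish: after sorting by end time, pick each interval compatible with the last pick.
Sorted by end: (3,4)  (5,6)  (3,8)  (8,9)  (10,11)  (11,12)  (10,13)  (10,14)
take (3,4); take (5,6); skip (3,8); take (8,9); take (10,11); take (11,12).
Selected 5 meetings.

5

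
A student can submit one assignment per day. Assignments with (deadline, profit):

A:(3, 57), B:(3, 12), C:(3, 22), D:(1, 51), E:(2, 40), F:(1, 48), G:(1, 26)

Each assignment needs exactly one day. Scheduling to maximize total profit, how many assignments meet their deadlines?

By profit: A(d3,57), D(d1,51), F(d1,48), E(d2,40), G(d1,26), C(d3,22), B(d3,12)
A→slot 3; D→slot 1; F skipped; E→slot 2; G skipped; C skipped; B skipped.
3 of 7 scheduled.

3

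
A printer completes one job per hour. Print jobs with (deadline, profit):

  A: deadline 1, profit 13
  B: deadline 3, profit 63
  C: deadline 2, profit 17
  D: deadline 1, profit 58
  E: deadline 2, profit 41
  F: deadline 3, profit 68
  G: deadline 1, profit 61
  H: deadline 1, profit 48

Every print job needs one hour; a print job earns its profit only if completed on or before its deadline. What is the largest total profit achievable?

Sort by profit descending; place each in the latest free slot ≤ its deadline.
By profit: F(d3,68), B(d3,63), G(d1,61), D(d1,58), H(d1,48), E(d2,41), C(d2,17), A(d1,13)
F→slot 3; B→slot 2; G→slot 1; D skipped; H skipped; E skipped; C skipped; A skipped.
Profit = 61 + 63 + 68 = 192

192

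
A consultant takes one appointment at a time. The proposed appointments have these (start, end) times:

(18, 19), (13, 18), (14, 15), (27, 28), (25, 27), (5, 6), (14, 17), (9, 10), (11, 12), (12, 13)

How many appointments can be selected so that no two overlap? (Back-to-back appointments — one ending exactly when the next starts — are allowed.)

8

Sort by end time and greedily take each interval whose start is ≥ the last chosen end.
By end time: (5,6), (9,10), (11,12), (12,13), (14,15), (14,17), (13,18), (18,19), (25,27), (27,28).
Pick (5,6); next start ≥ 6 → (9,10); next start ≥ 10 → (11,12); next start ≥ 12 → (12,13); next start ≥ 13 → (14,15); next start ≥ 15 → (18,19); next start ≥ 19 → (25,27); next start ≥ 27 → (27,28).
Selected 8 appointments.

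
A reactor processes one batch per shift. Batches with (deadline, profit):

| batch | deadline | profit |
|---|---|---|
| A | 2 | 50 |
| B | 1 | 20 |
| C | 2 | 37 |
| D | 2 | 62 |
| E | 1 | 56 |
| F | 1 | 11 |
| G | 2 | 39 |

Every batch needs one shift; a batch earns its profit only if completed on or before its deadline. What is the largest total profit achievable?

By profit: D(d2,62), E(d1,56), A(d2,50), G(d2,39), C(d2,37), B(d1,20), F(d1,11)
D→slot 2; E→slot 1; A skipped; G skipped; C skipped; B skipped; F skipped.
Profit = 56 + 62 = 118

118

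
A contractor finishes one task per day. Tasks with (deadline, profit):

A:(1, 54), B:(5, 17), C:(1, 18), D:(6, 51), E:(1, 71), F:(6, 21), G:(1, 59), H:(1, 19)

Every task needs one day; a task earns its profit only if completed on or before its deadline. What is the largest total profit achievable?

160

Take jobs in profit order; each goes to the latest open slot no later than its deadline.
Profit order: E=71 G=59 A=54 D=51 F=21 H=19 C=18 B=17
Assign: E→slot 1, G skipped, A skipped, D→slot 6, F→slot 5, H skipped, C skipped, B→slot 4.
Slots: [1:E] [4:B] [5:F] [6:D]
Profit = 71 + 17 + 21 + 51 = 160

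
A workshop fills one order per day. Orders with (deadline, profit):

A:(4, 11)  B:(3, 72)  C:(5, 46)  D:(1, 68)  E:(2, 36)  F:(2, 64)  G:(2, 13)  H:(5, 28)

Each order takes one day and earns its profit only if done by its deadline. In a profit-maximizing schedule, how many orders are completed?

5

Sort by profit descending; place each in the latest free slot ≤ its deadline.
By profit: B(d3,72), D(d1,68), F(d2,64), C(d5,46), E(d2,36), H(d5,28), G(d2,13), A(d4,11)
B→slot 3; D→slot 1; F→slot 2; C→slot 5; E skipped; H→slot 4; G skipped; A skipped.
5 of 8 scheduled.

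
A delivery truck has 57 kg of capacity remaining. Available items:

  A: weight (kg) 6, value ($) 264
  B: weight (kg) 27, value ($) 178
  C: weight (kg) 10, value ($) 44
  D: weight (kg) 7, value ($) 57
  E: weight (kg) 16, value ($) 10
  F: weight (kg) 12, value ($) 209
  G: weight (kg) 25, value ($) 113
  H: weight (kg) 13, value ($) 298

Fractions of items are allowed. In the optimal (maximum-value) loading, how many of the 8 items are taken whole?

Greedy by value/weight ratio, highest first.
Order: A (264/6=44.00) > H (298/13=22.92) > F (209/12=17.42) > D (57/7=8.14) > B (178/27=6.59) > G (113/25=4.52) > C (44/10=4.40) > E (10/16=0.62)
Fill: take A (6 @ 264) → take H (13 @ 298) → take F (12 @ 209) → take D (7 @ 57) → take 19/27 of B → 125.26; 57/57 used.
4 item(s) taken whole; one partial (take 19/27 of B).

4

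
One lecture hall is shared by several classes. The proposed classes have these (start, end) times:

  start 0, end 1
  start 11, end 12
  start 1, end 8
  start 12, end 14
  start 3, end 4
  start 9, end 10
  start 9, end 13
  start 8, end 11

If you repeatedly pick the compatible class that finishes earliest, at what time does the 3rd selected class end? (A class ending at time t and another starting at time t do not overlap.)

Sort by end time and greedily take each interval whose start is ≥ the last chosen end.
By end time: (0,1), (3,4), (1,8), (9,10), (8,11), (11,12), (9,13), (12,14).
Pick (0,1); next start ≥ 1 → (3,4); next start ≥ 4 → (9,10); next start ≥ 10 → (11,12); next start ≥ 12 → (12,14).
Selected: (0,1) (3,4) (9,10) (11,12) (12,14)

10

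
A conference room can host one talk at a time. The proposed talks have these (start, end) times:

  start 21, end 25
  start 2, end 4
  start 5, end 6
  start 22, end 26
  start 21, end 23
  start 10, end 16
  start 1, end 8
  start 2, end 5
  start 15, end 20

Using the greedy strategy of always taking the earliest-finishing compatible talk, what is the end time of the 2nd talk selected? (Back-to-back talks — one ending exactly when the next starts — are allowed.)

By end time: (2,4), (2,5), (5,6), (1,8), (10,16), (15,20), (21,23), (21,25), (22,26).
Pick (2,4); next start ≥ 4 → (5,6); next start ≥ 6 → (10,16); next start ≥ 16 → (21,23).
Selected: (2,4) (5,6) (10,16) (21,23)

6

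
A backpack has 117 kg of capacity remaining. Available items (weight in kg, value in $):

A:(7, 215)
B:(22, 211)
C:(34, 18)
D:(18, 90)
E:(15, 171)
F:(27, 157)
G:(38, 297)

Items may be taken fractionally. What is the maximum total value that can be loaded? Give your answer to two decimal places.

1091.00

Ratios (sorted): A 30.71, E 11.40, B 9.59, G 7.82, F 5.81, D 5.00, C 0.53
take A (7 @ 215); take E (15 @ 171); take B (22 @ 211); take G (38 @ 297); take F (27 @ 157); take 8/18 of D → 40.00. Capacity used 117/117.
Total value = 1091.00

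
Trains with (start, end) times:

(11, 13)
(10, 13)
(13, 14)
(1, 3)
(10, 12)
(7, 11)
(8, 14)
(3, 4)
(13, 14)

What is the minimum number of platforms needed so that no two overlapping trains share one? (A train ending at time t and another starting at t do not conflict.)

Count concurrent intervals with a sweep; the peak is the room count.
Events (time:±→running): 1:+→1 3:-→0 3:+→1 4:-→0 7:+→1 8:+→2 10:+→3 10:+→4 … peak 4.

4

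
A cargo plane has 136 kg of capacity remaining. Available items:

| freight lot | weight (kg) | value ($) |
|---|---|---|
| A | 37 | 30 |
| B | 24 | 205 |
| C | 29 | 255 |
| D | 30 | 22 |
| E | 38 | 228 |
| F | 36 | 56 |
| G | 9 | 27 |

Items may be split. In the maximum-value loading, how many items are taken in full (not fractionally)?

Greedy by value/weight ratio, highest first.
Order: C (255/29=8.79) > B (205/24=8.54) > E (228/38=6.00) > G (27/9=3.00) > F (56/36=1.56) > A (30/37=0.81) > D (22/30=0.73)
Fill: take C (29 @ 255) → take B (24 @ 205) → take E (38 @ 228) → take G (9 @ 27) → take F (36 @ 56); 136/136 used.
5 item(s) taken whole.

5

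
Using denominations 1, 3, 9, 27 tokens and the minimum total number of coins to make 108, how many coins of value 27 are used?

4

Greedy: take as many of the largest coin as possible, then repeat with the remainder.
108 − 4×27→0
Count of 27: 4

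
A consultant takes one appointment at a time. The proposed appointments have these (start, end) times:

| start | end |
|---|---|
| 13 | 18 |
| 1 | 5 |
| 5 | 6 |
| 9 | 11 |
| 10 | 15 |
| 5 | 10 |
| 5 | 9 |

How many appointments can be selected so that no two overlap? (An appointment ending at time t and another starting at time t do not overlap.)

Order by finish time; keep every interval that doesn't clash with the previous kept one.
Sorted by end: (1,5)  (5,6)  (5,9)  (5,10)  (9,11)  (10,15)  (13,18)
take (1,5); take (5,6); skip (5,10); take (9,11); take (13,18).
Selected 4 appointments.

4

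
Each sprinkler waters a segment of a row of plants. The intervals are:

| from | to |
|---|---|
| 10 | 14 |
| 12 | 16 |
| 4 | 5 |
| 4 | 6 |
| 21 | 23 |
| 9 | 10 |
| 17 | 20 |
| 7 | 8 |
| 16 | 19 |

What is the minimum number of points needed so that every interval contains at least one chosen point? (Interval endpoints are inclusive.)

Sort by right endpoint; whenever an interval is uncovered, place a point at its right end.
Sorted: [4,5] [4,6] [7,8] [9,10] [10,14] [12,16] [16,19] [17,20] [21,23]
{[4,5],[4,6]} hit by 5; {[7,8]} hit by 8; {[9,10],[10,14]} hit by 10; {[12,16],[16,19]} hit by 16; {[17,20]} hit by 20; {[21,23]} hit by 23.
Points: 5, 8, 10, 16, 20, 23 (6 total).

6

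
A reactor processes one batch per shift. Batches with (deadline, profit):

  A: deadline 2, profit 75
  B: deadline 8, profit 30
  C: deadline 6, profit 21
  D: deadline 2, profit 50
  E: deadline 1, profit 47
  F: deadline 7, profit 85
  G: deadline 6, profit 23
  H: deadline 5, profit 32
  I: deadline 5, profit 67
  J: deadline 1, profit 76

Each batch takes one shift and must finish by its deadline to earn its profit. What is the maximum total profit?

By profit: F(d7,85), J(d1,76), A(d2,75), I(d5,67), D(d2,50), E(d1,47), H(d5,32), B(d8,30), G(d6,23), C(d6,21)
F→slot 7; J→slot 1; A→slot 2; I→slot 5; D skipped; E skipped; H→slot 4; B→slot 8; G→slot 6; C→slot 3.
Profit = 76 + 75 + 21 + 32 + 67 + 23 + 85 + 30 = 409

409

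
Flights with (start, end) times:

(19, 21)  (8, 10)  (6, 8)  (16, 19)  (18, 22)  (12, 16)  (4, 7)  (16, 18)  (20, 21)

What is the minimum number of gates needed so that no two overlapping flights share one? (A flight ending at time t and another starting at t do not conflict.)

3

Events (time:±→running): 4:+→1 6:+→2 7:-→1 8:-→0 8:+→1 10:-→0 12:+→1 16:-→0 16:+→1 16:+→2 18:-→1 18:+→2 19:-→1 19:+→2 20:+→3 … peak 3.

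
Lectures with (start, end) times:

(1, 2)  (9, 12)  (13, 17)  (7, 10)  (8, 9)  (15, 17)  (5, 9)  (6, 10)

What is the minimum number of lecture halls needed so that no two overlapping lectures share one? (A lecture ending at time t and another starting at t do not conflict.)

starts: [1, 5, 6, 7, 8, 9, 13, 15]
ends:   [2, 9, 9, 10, 10, 12, 17, 17]
s1→1 e2→0 s5→1 s6→2 s7→3 s8→4  — peak 4.

4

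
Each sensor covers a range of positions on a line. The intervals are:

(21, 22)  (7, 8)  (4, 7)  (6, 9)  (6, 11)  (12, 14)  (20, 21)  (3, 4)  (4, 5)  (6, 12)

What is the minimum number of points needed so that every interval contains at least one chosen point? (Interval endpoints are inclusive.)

By right end: [3,4]  [4,5]  [4,7]  [7,8]  [6,9]  [6,11]  [6,12]  [12,14]  [20,21]  [21,22]
[3,4] uncovered → point at 4; [7,8] uncovered → point at 8; [12,14] uncovered → point at 14; [20,21] uncovered → point at 21.
Points: 4, 8, 14, 21 (4 total).

4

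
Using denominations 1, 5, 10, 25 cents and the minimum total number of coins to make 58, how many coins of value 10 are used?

0

58 − 2×25→8 − 1×5→3 − 3×1→0
Count of 10: 0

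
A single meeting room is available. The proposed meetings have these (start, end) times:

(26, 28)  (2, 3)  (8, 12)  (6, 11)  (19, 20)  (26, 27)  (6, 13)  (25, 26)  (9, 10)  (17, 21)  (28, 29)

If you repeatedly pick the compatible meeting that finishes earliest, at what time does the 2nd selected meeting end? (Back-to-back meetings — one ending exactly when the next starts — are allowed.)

Order by finish time; keep every interval that doesn't clash with the previous kept one.
Sorted by end: (2,3)  (9,10)  (6,11)  (8,12)  (6,13)  (19,20)  (17,21)  (25,26)  (26,27)  (26,28)  (28,29)
take (2,3); take (9,10); skip (6,11); skip (8,12); take (19,20); skip (17,21); take (25,26); take (26,27); take (28,29).
Selected: (2,3) (9,10) (19,20) (25,26) (26,27) (28,29)

10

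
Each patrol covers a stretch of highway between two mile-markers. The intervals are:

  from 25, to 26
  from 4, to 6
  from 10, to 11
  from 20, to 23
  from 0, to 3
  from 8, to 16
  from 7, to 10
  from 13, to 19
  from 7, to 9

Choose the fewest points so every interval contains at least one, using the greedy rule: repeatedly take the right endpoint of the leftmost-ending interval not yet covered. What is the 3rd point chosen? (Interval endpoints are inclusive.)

Sorted: [0,3] [4,6] [7,9] [7,10] [10,11] [8,16] [13,19] [20,23] [25,26]
{[0,3]} hit by 3; {[4,6]} hit by 6; {[7,9],[7,10]} hit by 9; {[10,11],[8,16]} hit by 11; {[13,19]} hit by 19; {[20,23]} hit by 23; {[25,26]} hit by 26.
Points: 3, 6, 9, 11, 19, 23, 26 (7 total).

9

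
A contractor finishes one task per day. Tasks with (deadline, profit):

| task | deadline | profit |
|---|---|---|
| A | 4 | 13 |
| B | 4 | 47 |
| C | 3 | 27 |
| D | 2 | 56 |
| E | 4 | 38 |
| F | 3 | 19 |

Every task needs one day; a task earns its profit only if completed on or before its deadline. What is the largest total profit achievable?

168

Sort by profit descending; place each in the latest free slot ≤ its deadline.
Profit order: D=56 B=47 E=38 C=27 F=19 A=13
Assign: D→slot 2, B→slot 4, E→slot 3, C→slot 1, F skipped, A skipped.
Slots: [1:C] [2:D] [3:E] [4:B]
Profit = 27 + 56 + 38 + 47 = 168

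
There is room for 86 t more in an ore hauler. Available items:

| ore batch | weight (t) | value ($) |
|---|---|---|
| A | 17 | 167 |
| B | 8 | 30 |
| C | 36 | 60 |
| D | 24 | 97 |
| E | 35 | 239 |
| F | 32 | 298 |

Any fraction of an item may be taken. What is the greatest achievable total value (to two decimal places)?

Ratios (sorted): A 9.82, F 9.31, E 6.83, D 4.04, B 3.75, C 1.67
take A (17 @ 167); take F (32 @ 298); take E (35 @ 239); take 2/24 of D → 8.08. Capacity used 86/86.
Total value = 712.08

712.08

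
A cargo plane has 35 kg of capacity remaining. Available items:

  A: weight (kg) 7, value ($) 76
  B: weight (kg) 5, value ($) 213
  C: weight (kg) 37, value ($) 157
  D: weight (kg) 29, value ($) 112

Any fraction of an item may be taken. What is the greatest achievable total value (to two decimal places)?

386.59

Ratios (sorted): B 42.60, A 10.86, C 4.24, D 3.86
take B (5 @ 213); take A (7 @ 76); take 23/37 of C → 97.59. Capacity used 35/35.
Total value = 386.59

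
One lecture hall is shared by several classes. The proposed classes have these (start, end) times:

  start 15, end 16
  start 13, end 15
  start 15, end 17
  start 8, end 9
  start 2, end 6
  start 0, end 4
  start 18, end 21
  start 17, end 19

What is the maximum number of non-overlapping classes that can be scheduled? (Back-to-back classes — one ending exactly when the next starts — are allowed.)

5

By end time: (0,4), (2,6), (8,9), (13,15), (15,16), (15,17), (17,19), (18,21).
Pick (0,4); next start ≥ 4 → (8,9); next start ≥ 9 → (13,15); next start ≥ 15 → (15,16); next start ≥ 16 → (17,19).
Selected 5 classes.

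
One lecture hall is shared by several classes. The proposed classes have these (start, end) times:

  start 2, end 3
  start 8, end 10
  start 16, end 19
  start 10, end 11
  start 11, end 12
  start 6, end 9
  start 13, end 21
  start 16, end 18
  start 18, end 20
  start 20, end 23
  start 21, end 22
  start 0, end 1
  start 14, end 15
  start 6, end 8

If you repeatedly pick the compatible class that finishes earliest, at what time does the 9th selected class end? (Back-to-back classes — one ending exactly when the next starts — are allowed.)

Sorted by end: (0,1)  (2,3)  (6,8)  (6,9)  (8,10)  (10,11)  (11,12)  (14,15)  (16,18)  (16,19)  (18,20)  (13,21)  (21,22)  (20,23)
take (0,1); take (2,3); take (6,8); skip (6,9); take (8,10); take (10,11); take (11,12); take (14,15); take (16,18); take (18,20); skip (13,21); take (21,22).
Selected: (0,1) (2,3) (6,8) (8,10) (10,11) (11,12) (14,15) (16,18) (18,20) (21,22)

20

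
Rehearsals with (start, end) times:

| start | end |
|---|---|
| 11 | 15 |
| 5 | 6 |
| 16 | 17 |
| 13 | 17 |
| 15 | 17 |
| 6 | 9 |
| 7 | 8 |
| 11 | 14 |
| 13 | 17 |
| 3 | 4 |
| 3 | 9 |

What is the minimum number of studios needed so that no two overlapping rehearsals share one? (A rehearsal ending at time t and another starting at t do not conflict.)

4

Events (time:±→running): 3:+→1 3:+→2 4:-→1 5:+→2 6:-→1 6:+→2 7:+→3 8:-→2 9:-→1 9:-→0 11:+→1 11:+→2 13:+→3 13:+→4 … peak 4.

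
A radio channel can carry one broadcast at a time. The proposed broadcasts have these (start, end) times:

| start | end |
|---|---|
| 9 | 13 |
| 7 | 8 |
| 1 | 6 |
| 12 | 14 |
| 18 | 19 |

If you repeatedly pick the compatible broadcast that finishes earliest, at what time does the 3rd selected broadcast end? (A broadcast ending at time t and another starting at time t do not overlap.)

By end time: (1,6), (7,8), (9,13), (12,14), (18,19).
Pick (1,6); next start ≥ 6 → (7,8); next start ≥ 8 → (9,13); next start ≥ 13 → (18,19).
Selected: (1,6) (7,8) (9,13) (18,19)

13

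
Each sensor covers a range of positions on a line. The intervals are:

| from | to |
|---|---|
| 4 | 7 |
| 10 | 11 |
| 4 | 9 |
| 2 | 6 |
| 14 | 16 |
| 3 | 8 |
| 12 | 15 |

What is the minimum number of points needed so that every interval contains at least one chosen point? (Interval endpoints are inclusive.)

Process intervals by earliest right end; each time one isn't hit yet, stab at its right endpoint.
By right end: [2,6]  [4,7]  [3,8]  [4,9]  [10,11]  [12,15]  [14,16]
[2,6] uncovered → point at 6; [10,11] uncovered → point at 11; [12,15] uncovered → point at 15.
Points: 6, 11, 15 (3 total).

3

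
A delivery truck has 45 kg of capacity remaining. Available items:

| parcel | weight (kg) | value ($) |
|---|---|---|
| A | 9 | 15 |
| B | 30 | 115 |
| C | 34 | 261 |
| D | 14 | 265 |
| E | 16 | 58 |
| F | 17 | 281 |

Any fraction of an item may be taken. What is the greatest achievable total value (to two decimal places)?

653.47

Ratios (sorted): D 18.93, F 16.53, C 7.68, B 3.83, E 3.62, A 1.67
take D (14 @ 265); take F (17 @ 281); take 14/34 of C → 107.47. Capacity used 45/45.
Total value = 653.47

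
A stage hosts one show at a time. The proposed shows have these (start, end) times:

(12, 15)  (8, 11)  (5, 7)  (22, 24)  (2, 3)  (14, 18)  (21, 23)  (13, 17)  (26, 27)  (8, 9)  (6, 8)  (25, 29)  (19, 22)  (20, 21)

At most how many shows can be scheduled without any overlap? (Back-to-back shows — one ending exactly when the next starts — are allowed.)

7

Sort by end time and greedily take each interval whose start is ≥ the last chosen end.
Sorted by end: (2,3)  (5,7)  (6,8)  (8,9)  (8,11)  (12,15)  (13,17)  (14,18)  (20,21)  (19,22)  (21,23)  (22,24)  (26,27)  (25,29)
take (2,3); take (5,7); take (8,9); skip (8,11); take (12,15); take (20,21); take (21,23); take (26,27).
Selected 7 shows.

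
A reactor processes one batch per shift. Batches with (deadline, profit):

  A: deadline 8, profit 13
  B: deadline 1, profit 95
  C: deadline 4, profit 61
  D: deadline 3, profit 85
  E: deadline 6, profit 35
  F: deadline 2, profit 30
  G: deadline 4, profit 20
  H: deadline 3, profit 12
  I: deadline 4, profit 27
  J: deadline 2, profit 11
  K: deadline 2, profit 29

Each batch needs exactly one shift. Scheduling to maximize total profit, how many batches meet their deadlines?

Sort by profit descending; place each in the latest free slot ≤ its deadline.
Profit order: B=95 D=85 C=61 E=35 F=30 K=29 I=27 G=20 A=13 H=12 J=11
Assign: B→slot 1, D→slot 3, C→slot 4, E→slot 6, F→slot 2, K skipped, I skipped, G skipped, A→slot 8, H skipped, J skipped.
Slots: [1:B] [2:F] [3:D] [4:C] [6:E] [8:A]
6 of 11 scheduled.

6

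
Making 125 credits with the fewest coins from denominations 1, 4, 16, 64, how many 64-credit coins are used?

1

Use the largest denomination that fits, subtract, and repeat.
125 = 1×64 + 3×16 + 3×4 + 1×1
Count of 64: 1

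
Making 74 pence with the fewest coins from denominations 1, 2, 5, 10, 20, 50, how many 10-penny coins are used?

0

Use the largest denomination that fits, subtract, and repeat.
74 = 1×50 + 1×20 + 2×2
Count of 10: 0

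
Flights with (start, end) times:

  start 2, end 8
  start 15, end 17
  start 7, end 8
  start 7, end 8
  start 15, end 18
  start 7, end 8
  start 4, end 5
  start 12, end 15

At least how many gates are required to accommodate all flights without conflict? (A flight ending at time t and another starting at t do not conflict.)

The answer is the maximum number of intervals overlapping at any instant.
Events (time:±→running): 2:+→1 4:+→2 5:-→1 7:+→2 7:+→3 7:+→4 … peak 4.

4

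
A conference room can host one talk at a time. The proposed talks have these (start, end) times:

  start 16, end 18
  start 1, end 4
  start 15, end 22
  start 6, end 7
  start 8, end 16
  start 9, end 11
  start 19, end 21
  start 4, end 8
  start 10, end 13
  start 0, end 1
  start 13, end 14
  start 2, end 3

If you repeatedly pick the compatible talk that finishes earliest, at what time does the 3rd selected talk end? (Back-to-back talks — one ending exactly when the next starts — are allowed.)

Greedy by earliest finish: after sorting by end time, pick each interval compatible with the last pick.
Sorted by end: (0,1)  (2,3)  (1,4)  (6,7)  (4,8)  (9,11)  (10,13)  (13,14)  (8,16)  (16,18)  (19,21)  (15,22)
take (0,1); take (2,3); take (6,7); skip (4,8); take (9,11); take (13,14); take (16,18); take (19,21).
Selected: (0,1) (2,3) (6,7) (9,11) (13,14) (16,18) (19,21)

7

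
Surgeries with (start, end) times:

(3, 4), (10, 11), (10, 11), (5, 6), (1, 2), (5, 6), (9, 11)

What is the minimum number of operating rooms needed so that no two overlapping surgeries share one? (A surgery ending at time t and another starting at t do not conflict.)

Events (time:±→running): 1:+→1 2:-→0 3:+→1 4:-→0 5:+→1 5:+→2 6:-→1 6:-→0 9:+→1 10:+→2 10:+→3 … peak 3.

3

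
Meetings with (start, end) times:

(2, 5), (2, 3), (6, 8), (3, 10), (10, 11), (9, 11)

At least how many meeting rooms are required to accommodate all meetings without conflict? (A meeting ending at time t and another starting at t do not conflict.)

The answer is the maximum number of intervals overlapping at any instant.
Events (time:±→running): 2:+→1 2:+→2 … peak 2.

2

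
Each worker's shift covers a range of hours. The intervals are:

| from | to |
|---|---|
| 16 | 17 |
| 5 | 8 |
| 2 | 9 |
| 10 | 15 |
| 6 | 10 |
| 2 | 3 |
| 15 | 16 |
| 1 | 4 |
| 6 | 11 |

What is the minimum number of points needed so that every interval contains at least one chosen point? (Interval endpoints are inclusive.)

4

Sort by right endpoint; whenever an interval is uncovered, place a point at its right end.
Sorted: [2,3] [1,4] [5,8] [2,9] [6,10] [6,11] [10,15] [15,16] [16,17]
{[2,3],[1,4]} hit by 3; {[5,8],[2,9],[6,10],[6,11]} hit by 8; {[10,15],[15,16]} hit by 15; {[16,17]} hit by 17.
Points: 3, 8, 15, 17 (4 total).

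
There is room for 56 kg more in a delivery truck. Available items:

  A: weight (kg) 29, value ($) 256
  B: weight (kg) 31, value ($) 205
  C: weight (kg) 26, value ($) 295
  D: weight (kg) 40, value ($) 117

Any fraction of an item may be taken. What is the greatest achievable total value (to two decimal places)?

Ratios (sorted): C 11.35, A 8.83, B 6.61, D 2.92
take C (26 @ 295); take A (29 @ 256); take 1/31 of B → 6.61. Capacity used 56/56.
Total value = 557.61

557.61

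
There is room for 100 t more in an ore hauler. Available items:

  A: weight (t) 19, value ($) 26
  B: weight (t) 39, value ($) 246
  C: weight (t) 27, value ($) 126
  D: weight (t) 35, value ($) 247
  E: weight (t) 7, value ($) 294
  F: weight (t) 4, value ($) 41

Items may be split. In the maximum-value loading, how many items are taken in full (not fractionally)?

4

Greedy by value/weight ratio, highest first.
Ratios (sorted): E 42.00, F 10.25, D 7.06, B 6.31, C 4.67, A 1.37
take E (7 @ 294); take F (4 @ 41); take D (35 @ 247); take B (39 @ 246); take 15/27 of C → 70.00. Capacity used 100/100.
4 item(s) taken whole; one partial (take 15/27 of C).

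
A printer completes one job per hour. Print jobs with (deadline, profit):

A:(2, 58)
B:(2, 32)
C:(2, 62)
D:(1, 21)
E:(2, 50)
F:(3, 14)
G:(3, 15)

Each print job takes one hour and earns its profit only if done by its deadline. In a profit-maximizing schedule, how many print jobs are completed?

Sort by profit descending; place each in the latest free slot ≤ its deadline.
Profit order: C=62 A=58 E=50 B=32 D=21 G=15 F=14
Assign: C→slot 2, A→slot 1, E skipped, B skipped, D skipped, G→slot 3, F skipped.
Slots: [1:A] [2:C] [3:G]
3 of 7 scheduled.

3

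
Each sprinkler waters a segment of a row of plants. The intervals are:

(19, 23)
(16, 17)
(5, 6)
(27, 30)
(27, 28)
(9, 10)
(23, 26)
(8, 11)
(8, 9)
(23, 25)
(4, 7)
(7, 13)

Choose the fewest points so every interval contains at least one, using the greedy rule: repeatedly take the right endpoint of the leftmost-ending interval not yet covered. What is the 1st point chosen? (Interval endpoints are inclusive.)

Process intervals by earliest right end; each time one isn't hit yet, stab at its right endpoint.
Sorted: [5,6] [4,7] [8,9] [9,10] [8,11] [7,13] [16,17] [19,23] [23,25] [23,26] [27,28] [27,30]
{[5,6],[4,7]} hit by 6; {[8,9],[9,10],[8,11],[7,13]} hit by 9; {[16,17]} hit by 17; {[19,23],[23,25],[23,26]} hit by 23; {[27,28],[27,30]} hit by 28.
Points: 6, 9, 17, 23, 28 (5 total).

6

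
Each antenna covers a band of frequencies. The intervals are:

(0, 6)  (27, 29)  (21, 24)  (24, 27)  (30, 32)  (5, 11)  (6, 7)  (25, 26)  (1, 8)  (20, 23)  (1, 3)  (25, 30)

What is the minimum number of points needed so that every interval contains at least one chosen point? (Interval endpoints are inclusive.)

Sort by right endpoint; whenever an interval is uncovered, place a point at its right end.
Sorted: [1,3] [0,6] [6,7] [1,8] [5,11] [20,23] [21,24] [25,26] [24,27] [27,29] [25,30] [30,32]
{[1,3],[0,6]} hit by 3; {[6,7],[1,8],[5,11]} hit by 7; {[20,23],[21,24]} hit by 23; {[25,26],[24,27]} hit by 26; {[27,29],[25,30]} hit by 29; {[30,32]} hit by 32.
Points: 3, 7, 23, 26, 29, 32 (6 total).

6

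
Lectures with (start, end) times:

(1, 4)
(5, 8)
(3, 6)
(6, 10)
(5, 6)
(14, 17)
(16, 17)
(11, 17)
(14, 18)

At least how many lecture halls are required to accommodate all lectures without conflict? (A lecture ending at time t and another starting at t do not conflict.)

4

The answer is the maximum number of intervals overlapping at any instant.
Events (time:±→running): 1:+→1 3:+→2 4:-→1 5:+→2 5:+→3 6:-→2 6:-→1 6:+→2 8:-→1 10:-→0 11:+→1 14:+→2 14:+→3 16:+→4 … peak 4.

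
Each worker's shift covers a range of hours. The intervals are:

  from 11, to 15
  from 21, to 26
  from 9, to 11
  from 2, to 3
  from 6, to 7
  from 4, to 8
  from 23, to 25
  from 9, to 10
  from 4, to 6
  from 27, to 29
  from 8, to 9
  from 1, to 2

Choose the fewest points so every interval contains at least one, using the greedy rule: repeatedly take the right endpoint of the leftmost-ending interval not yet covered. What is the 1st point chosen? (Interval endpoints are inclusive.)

Process intervals by earliest right end; each time one isn't hit yet, stab at its right endpoint.
By right end: [1,2]  [2,3]  [4,6]  [6,7]  [4,8]  [8,9]  [9,10]  [9,11]  [11,15]  [23,25]  [21,26]  [27,29]
[1,2] uncovered → point at 2; [4,6] uncovered → point at 6; [8,9] uncovered → point at 9; [11,15] uncovered → point at 15; [23,25] uncovered → point at 25; [27,29] uncovered → point at 29.
Points: 2, 6, 9, 15, 25, 29 (6 total).

2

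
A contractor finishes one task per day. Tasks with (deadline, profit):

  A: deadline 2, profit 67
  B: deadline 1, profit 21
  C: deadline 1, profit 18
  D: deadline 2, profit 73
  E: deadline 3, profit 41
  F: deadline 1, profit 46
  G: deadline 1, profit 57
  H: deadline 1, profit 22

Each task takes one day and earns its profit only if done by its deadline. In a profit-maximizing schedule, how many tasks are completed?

Sort by profit descending; place each in the latest free slot ≤ its deadline.
By profit: D(d2,73), A(d2,67), G(d1,57), F(d1,46), E(d3,41), H(d1,22), B(d1,21), C(d1,18)
D→slot 2; A→slot 1; G skipped; F skipped; E→slot 3; H skipped; B skipped; C skipped.
3 of 8 scheduled.

3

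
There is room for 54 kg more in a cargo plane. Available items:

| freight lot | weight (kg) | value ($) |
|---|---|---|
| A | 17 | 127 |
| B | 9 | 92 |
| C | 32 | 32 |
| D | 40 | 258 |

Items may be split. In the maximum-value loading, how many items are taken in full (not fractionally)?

2

Greedy by value/weight ratio, highest first.
Order: B (92/9=10.22) > A (127/17=7.47) > D (258/40=6.45) > C (32/32=1.00)
Fill: take B (9 @ 92) → take A (17 @ 127) → take 28/40 of D → 180.60; 54/54 used.
2 item(s) taken whole; one partial (take 28/40 of D).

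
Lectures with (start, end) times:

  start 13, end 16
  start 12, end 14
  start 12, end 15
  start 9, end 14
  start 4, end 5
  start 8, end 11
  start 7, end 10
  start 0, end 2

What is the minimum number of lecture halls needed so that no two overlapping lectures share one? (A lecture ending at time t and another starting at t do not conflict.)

The answer is the maximum number of intervals overlapping at any instant.
starts: [0, 4, 7, 8, 9, 12, 12, 13]
ends:   [2, 5, 10, 11, 14, 14, 15, 16]
s0→1 e2→0 s4→1 e5→0 s7→1 s8→2 s9→3 e10→2 e11→1 s12→2 s12→3 s13→4  — peak 4.

4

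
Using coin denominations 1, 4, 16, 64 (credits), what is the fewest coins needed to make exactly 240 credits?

6

240 = 3×64 + 3×16
Total coins = 3 + 3 = 6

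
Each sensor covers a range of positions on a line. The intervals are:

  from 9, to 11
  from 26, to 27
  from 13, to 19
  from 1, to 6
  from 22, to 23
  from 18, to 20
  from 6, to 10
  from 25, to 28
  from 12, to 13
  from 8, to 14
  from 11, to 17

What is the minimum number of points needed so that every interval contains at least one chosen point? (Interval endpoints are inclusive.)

6

Sort by right endpoint; whenever an interval is uncovered, place a point at its right end.
Sorted: [1,6] [6,10] [9,11] [12,13] [8,14] [11,17] [13,19] [18,20] [22,23] [26,27] [25,28]
{[1,6],[6,10]} hit by 6; {[9,11]} hit by 11; {[12,13],[8,14],[11,17],[13,19]} hit by 13; {[18,20]} hit by 20; {[22,23]} hit by 23; {[26,27],[25,28]} hit by 27.
Points: 6, 11, 13, 20, 23, 27 (6 total).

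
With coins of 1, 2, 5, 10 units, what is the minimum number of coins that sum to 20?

20 = 2×10
Total coins = 2 = 2

2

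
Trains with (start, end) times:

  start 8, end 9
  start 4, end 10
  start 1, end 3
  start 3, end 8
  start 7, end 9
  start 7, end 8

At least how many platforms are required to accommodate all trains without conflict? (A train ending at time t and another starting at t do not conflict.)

Count concurrent intervals with a sweep; the peak is the room count.
Events (time:±→running): 1:+→1 3:-→0 3:+→1 4:+→2 7:+→3 7:+→4 … peak 4.

4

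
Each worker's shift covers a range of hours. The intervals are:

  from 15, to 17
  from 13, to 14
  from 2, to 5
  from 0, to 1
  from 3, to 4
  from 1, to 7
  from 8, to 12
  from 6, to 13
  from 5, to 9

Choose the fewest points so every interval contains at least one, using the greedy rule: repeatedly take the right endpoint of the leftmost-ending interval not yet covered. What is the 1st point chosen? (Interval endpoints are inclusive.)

1

Sorted: [0,1] [3,4] [2,5] [1,7] [5,9] [8,12] [6,13] [13,14] [15,17]
{[0,1]} hit by 1; {[3,4],[2,5],[1,7]} hit by 4; {[5,9],[8,12],[6,13]} hit by 9; {[13,14]} hit by 14; {[15,17]} hit by 17.
Points: 1, 4, 9, 14, 17 (5 total).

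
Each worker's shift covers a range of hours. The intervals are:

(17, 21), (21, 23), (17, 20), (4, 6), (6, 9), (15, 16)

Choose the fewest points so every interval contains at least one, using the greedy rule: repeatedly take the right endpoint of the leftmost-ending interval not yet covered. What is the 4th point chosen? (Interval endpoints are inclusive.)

23

Sorted: [4,6] [6,9] [15,16] [17,20] [17,21] [21,23]
{[4,6],[6,9]} hit by 6; {[15,16]} hit by 16; {[17,20],[17,21]} hit by 20; {[21,23]} hit by 23.
Points: 6, 16, 20, 23 (4 total).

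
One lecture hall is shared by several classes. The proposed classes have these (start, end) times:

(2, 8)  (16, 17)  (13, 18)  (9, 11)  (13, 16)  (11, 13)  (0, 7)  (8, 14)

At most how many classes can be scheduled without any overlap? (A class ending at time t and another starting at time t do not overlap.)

5

Sorted by end: (0,7)  (2,8)  (9,11)  (11,13)  (8,14)  (13,16)  (16,17)  (13,18)
take (0,7); take (9,11); take (11,13); skip (8,14); take (13,16); take (16,17).
Selected 5 classes.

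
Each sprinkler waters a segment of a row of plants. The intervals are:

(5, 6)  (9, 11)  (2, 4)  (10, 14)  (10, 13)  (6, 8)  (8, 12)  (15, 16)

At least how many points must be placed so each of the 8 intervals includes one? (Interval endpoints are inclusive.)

Process intervals by earliest right end; each time one isn't hit yet, stab at its right endpoint.
By right end: [2,4]  [5,6]  [6,8]  [9,11]  [8,12]  [10,13]  [10,14]  [15,16]
[2,4] uncovered → point at 4; [5,6] uncovered → point at 6; [9,11] uncovered → point at 11; [15,16] uncovered → point at 16.
Points: 4, 6, 11, 16 (4 total).

4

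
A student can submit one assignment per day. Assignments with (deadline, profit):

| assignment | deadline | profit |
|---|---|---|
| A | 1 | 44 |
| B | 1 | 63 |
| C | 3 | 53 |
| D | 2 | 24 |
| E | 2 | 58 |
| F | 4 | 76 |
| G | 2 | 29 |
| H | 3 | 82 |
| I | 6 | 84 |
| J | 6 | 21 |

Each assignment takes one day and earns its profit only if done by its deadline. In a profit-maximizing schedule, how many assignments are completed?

Sort by profit descending; place each in the latest free slot ≤ its deadline.
Profit order: I=84 H=82 F=76 B=63 E=58 C=53 A=44 G=29 D=24 J=21
Assign: I→slot 6, H→slot 3, F→slot 4, B→slot 1, E→slot 2, C skipped, A skipped, G skipped, D skipped, J→slot 5.
Slots: [1:B] [2:E] [3:H] [4:F] [5:J] [6:I]
6 of 10 scheduled.

6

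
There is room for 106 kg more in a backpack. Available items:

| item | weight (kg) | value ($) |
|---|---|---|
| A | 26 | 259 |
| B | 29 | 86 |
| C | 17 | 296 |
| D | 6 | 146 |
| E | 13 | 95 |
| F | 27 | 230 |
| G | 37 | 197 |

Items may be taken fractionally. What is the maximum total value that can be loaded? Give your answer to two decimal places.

1116.51

Sort by value per unit weight and fill in that order.
Ratios (sorted): D 24.33, C 17.41, A 9.96, F 8.52, E 7.31, G 5.32, B 2.97
take D (6 @ 146); take C (17 @ 296); take A (26 @ 259); take F (27 @ 230); take E (13 @ 95); take 17/37 of G → 90.51. Capacity used 106/106.
Total value = 1116.51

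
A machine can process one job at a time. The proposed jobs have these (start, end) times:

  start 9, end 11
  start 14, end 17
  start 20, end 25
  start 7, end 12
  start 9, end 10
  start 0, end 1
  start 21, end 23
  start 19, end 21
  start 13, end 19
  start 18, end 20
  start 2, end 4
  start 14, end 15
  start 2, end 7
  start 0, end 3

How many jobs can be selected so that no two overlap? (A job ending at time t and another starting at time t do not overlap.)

Sorted by end: (0,1)  (0,3)  (2,4)  (2,7)  (9,10)  (9,11)  (7,12)  (14,15)  (14,17)  (13,19)  (18,20)  (19,21)  (21,23)  (20,25)
take (0,1); skip (0,3); take (2,4); skip (2,7); take (9,10); skip (7,12); take (14,15); take (18,20); skip (19,21); take (21,23).
Selected 6 jobs.

6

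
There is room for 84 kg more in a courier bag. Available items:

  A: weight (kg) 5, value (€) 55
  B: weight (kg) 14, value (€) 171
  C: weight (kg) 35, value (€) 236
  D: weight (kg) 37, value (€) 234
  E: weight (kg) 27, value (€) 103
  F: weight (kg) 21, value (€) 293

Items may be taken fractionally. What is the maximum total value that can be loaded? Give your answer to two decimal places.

Order: F (293/21=13.95) > B (171/14=12.21) > A (55/5=11.00) > C (236/35=6.74) > D (234/37=6.32) > E (103/27=3.81)
Fill: take F (21 @ 293) → take B (14 @ 171) → take A (5 @ 55) → take C (35 @ 236) → take 9/37 of D → 56.92; 84/84 used.
Total value = 811.92

811.92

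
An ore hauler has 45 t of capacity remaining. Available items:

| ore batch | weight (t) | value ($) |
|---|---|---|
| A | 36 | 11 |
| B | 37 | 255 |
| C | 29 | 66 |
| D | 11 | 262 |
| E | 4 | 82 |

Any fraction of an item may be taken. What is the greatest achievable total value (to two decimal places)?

Sort by value per unit weight and fill in that order.
Order: D (262/11=23.82) > E (82/4=20.50) > B (255/37=6.89) > C (66/29=2.28) > A (11/36=0.31)
Fill: take D (11 @ 262) → take E (4 @ 82) → take 30/37 of B → 206.76; 45/45 used.
Total value = 550.76

550.76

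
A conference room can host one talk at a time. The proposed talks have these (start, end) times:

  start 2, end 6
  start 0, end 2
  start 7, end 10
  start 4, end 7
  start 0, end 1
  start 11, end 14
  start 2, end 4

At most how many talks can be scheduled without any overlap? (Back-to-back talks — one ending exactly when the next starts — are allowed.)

5

Greedy by earliest finish: after sorting by end time, pick each interval compatible with the last pick.
Sorted by end: (0,1)  (0,2)  (2,4)  (2,6)  (4,7)  (7,10)  (11,14)
take (0,1); take (2,4); take (4,7); take (7,10); take (11,14).
Selected 5 talks.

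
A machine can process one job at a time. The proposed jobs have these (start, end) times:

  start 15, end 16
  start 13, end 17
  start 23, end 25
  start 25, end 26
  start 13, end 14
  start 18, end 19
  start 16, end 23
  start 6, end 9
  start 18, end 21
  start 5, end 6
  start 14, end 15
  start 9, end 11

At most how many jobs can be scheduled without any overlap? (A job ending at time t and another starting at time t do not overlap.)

9

Sorted by end: (5,6)  (6,9)  (9,11)  (13,14)  (14,15)  (15,16)  (13,17)  (18,19)  (18,21)  (16,23)  (23,25)  (25,26)
take (5,6); take (6,9); take (9,11); take (13,14); take (14,15); take (15,16); take (18,19); skip (16,23); take (23,25); take (25,26).
Selected 9 jobs.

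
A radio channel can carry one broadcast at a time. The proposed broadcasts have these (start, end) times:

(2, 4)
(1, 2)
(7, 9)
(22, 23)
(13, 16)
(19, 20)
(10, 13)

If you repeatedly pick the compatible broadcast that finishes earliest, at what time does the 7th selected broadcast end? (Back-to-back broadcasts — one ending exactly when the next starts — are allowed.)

23

By end time: (1,2), (2,4), (7,9), (10,13), (13,16), (19,20), (22,23).
Pick (1,2); next start ≥ 2 → (2,4); next start ≥ 4 → (7,9); next start ≥ 9 → (10,13); next start ≥ 13 → (13,16); next start ≥ 16 → (19,20); next start ≥ 20 → (22,23).
Selected: (1,2) (2,4) (7,9) (10,13) (13,16) (19,20) (22,23)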